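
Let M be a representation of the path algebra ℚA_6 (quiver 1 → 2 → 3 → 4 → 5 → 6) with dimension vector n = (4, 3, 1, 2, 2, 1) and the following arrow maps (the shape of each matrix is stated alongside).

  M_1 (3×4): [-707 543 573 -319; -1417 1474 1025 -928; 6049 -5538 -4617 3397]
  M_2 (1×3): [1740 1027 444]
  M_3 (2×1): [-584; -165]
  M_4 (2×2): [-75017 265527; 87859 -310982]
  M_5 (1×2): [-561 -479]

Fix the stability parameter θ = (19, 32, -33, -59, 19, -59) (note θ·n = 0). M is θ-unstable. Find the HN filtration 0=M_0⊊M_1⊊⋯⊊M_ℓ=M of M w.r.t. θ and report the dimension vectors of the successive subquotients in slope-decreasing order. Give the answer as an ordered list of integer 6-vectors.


Via rank(M_{q-1}∘⋯∘M_p): M ≅ I[1,1], I[1,2]^2, I[1,6], I[4,5].
μ_θ-semistable layers: μ^(1)=32; μ^(2)=19; μ^(3)=-27/2; μ^(4)=-59

((0, 2, 0, 0, 0, 0); (3, 0, 0, 0, 1, 0); (1, 1, 1, 1, 1, 1); (0, 0, 0, 1, 0, 0))


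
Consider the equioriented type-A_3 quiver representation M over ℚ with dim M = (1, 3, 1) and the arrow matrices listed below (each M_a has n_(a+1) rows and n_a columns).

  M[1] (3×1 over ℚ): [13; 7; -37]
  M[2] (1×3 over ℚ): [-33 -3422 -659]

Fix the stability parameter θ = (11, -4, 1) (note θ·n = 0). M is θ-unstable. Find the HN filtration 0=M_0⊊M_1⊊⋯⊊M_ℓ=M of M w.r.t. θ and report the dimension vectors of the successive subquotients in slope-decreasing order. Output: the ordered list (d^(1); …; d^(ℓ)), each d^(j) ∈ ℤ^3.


Via rank(M_{q-1}∘⋯∘M_p): M ≅ I[1,2], I[2,2], I[2,3].
μ_θ-semistable layers: μ^(1)=7/2; μ^(2)=1; μ^(3)=-4

((1, 1, 0); (0, 0, 1); (0, 2, 0))


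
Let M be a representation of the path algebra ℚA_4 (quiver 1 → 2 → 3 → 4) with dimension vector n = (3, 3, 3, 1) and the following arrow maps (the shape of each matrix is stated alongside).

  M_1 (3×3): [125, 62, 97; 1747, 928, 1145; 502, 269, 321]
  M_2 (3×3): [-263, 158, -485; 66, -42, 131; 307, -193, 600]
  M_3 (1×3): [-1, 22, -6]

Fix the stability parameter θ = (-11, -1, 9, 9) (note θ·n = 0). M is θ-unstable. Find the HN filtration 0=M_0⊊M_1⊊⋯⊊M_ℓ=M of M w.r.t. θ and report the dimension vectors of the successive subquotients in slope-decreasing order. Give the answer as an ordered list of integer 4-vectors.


Interval decomposition of M: I[1,1], I[1,3], I[1,4], I[2,3].
HN type (ℓ=3): μ^(1)=9; μ^(2)=-1; μ^(3)=-11

((0, 0, 3, 1); (0, 3, 0, 0); (3, 0, 0, 0))


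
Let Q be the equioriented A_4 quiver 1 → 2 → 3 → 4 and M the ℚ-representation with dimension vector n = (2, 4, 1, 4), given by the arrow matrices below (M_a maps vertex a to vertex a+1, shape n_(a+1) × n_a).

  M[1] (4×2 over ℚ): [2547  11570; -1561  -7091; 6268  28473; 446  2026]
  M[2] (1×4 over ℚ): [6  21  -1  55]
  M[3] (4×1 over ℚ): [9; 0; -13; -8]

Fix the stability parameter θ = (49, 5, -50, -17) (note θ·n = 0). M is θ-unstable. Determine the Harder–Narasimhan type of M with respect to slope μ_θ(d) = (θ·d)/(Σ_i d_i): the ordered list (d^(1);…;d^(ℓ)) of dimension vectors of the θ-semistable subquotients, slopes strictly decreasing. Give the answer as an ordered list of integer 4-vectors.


Interval decomposition of M: I[1,2], I[1,4], I[2,2]^2, I[4,4]^3.
HN type (ℓ=4): μ^(1)=27; μ^(2)=5; μ^(3)=-13/4; μ^(4)=-17

((1, 1, 0, 0); (0, 2, 0, 0); (1, 1, 1, 1); (0, 0, 0, 3))


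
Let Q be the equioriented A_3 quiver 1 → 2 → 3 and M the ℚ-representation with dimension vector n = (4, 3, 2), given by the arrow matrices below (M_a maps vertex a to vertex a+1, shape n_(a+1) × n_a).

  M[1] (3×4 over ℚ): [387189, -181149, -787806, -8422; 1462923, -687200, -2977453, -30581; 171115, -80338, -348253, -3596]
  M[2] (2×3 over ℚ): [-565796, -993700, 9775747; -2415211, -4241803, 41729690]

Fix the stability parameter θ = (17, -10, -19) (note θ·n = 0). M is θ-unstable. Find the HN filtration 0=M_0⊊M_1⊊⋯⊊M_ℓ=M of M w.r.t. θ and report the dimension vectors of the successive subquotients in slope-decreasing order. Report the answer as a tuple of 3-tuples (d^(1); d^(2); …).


Interval decomposition of M: I[1,1], I[1,2], I[1,3]^2.
HN type (ℓ=3): μ^(1)=17; μ^(2)=7/2; μ^(3)=-4

((1, 0, 0); (1, 1, 0); (2, 2, 2))


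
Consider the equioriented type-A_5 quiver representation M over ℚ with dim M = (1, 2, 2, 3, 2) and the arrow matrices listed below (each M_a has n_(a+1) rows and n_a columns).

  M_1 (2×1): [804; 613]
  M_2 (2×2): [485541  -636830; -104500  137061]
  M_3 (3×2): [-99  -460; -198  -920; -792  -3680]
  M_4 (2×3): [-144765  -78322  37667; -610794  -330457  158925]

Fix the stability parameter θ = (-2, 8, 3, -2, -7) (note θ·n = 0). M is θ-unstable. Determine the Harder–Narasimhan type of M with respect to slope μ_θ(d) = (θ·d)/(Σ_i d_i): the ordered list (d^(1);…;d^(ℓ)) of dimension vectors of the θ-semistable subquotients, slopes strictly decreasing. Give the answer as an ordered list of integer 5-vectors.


Barcode: M ≅ I[1,5], I[2,3], I[4,4], I[4,5]. HN layers by μ_θ (4 steps, strictly decreasing):
  μ^(1)=11/2; μ^(2)=1/2; μ^(3)=-2; μ^(4)=-9/2

((0, 1, 1, 0, 0); (0, 1, 1, 1, 1); (1, 0, 0, 1, 0); (0, 0, 0, 1, 1))


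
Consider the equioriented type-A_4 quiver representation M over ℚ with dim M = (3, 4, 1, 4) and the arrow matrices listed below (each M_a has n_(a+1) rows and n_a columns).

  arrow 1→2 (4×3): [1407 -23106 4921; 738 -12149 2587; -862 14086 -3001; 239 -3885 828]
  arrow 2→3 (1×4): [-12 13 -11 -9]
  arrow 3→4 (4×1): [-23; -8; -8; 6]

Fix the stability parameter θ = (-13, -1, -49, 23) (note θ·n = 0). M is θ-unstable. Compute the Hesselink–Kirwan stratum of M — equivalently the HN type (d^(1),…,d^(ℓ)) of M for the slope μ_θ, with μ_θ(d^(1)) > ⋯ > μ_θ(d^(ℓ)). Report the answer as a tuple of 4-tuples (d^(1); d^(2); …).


Barcode: M ≅ I[1,2]^2, I[1,4], I[2,2], I[4,4]^3. HN layers by μ_θ (4 steps, strictly decreasing):
  μ^(1)=23; μ^(2)=-1; μ^(3)=-13; μ^(4)=-21

((0, 0, 0, 4); (0, 3, 0, 0); (2, 0, 0, 0); (1, 1, 1, 0))


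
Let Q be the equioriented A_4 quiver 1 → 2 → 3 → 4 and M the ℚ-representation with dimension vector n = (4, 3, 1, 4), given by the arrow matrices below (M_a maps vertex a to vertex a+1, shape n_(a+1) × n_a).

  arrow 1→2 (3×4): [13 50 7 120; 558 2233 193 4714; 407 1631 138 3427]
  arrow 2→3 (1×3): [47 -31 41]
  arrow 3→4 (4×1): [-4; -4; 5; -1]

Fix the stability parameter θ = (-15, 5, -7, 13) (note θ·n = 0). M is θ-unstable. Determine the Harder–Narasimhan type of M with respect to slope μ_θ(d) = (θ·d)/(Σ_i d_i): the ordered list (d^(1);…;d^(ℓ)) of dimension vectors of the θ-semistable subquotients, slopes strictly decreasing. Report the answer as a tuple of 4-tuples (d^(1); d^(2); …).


Via rank(M_{q-1}∘⋯∘M_p): M ≅ I[1,1], I[1,2]^2, I[1,4], I[4,4]^3.
μ_θ-semistable layers: μ^(1)=13; μ^(2)=5; μ^(3)=-1; μ^(4)=-15

((0, 0, 0, 4); (0, 2, 0, 0); (0, 1, 1, 0); (4, 0, 0, 0))


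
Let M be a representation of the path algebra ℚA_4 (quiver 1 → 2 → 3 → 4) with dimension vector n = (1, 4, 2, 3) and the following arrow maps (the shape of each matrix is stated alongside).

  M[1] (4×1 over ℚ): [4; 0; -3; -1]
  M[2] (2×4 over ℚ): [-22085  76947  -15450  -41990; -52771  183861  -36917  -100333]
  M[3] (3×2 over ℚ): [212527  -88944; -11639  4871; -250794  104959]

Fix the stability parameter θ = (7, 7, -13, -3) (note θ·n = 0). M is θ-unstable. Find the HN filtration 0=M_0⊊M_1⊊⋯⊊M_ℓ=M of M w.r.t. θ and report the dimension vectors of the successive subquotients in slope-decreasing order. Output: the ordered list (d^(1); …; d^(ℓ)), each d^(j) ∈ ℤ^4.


Barcode: M ≅ I[1,2], I[2,2], I[2,4]^2, I[4,4]. HN layers by μ_θ (2 steps, strictly decreasing):
  μ^(1)=7; μ^(2)=-3

((1, 2, 0, 0); (0, 2, 2, 3))


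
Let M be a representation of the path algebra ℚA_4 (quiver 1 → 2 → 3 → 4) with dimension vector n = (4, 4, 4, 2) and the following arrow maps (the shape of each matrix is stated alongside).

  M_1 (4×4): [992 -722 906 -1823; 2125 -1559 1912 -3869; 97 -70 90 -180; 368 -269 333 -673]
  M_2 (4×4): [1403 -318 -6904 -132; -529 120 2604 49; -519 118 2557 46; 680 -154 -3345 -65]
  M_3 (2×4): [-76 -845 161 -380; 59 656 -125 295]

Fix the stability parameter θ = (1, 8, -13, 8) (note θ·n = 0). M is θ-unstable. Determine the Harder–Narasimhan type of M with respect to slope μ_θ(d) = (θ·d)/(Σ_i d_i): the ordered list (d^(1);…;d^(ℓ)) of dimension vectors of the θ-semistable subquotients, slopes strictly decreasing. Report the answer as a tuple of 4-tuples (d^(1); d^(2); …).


Interval decomposition of M: I[1,2], I[1,3], I[1,4]^2, I[3,3].
HN type (ℓ=4): μ^(1)=8; μ^(2)=1; μ^(3)=-4/3; μ^(4)=-13

((0, 1, 0, 2); (1, 0, 0, 0); (3, 3, 3, 0); (0, 0, 1, 0))


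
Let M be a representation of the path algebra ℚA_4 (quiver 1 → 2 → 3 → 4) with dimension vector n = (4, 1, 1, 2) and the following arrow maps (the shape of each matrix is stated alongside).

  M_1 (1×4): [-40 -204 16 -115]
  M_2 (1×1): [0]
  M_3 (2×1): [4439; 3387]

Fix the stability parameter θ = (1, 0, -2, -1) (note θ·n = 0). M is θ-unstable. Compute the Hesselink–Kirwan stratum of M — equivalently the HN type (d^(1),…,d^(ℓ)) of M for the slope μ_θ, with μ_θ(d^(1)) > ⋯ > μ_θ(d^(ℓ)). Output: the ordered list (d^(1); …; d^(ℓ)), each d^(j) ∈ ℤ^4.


Barcode: M ≅ I[1,1]^3, I[1,2], I[3,4], I[4,4]. HN layers by μ_θ (4 steps, strictly decreasing):
  μ^(1)=1; μ^(2)=1/2; μ^(3)=-1; μ^(4)=-2

((3, 0, 0, 0); (1, 1, 0, 0); (0, 0, 0, 2); (0, 0, 1, 0))


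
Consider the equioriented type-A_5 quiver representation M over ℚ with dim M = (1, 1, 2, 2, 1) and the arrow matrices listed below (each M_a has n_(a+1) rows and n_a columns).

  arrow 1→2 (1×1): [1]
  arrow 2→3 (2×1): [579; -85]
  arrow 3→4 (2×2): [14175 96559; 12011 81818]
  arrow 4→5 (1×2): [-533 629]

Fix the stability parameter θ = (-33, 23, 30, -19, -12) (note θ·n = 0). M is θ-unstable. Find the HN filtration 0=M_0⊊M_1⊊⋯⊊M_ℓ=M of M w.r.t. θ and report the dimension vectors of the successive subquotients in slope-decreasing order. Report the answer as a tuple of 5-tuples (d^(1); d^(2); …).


Via rank(M_{q-1}∘⋯∘M_p): M ≅ I[1,5], I[3,4].
μ_θ-semistable layers: μ^(1)=11/2; μ^(2)=-33

((0, 1, 2, 2, 1); (1, 0, 0, 0, 0))


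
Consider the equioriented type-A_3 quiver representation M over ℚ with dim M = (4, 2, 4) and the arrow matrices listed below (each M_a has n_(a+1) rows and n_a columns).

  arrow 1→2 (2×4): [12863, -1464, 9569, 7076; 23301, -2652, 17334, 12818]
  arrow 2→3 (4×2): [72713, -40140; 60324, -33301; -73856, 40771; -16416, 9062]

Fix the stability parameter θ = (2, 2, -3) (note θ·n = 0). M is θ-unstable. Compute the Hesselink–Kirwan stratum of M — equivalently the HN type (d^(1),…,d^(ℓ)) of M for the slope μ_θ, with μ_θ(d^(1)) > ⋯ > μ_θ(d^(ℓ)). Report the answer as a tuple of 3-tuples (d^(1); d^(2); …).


Via rank(M_{q-1}∘⋯∘M_p): M ≅ I[1,1]^2, I[1,3]^2, I[3,3]^2.
μ_θ-semistable layers: μ^(1)=2; μ^(2)=1/3; μ^(3)=-3

((2, 0, 0); (2, 2, 2); (0, 0, 2))


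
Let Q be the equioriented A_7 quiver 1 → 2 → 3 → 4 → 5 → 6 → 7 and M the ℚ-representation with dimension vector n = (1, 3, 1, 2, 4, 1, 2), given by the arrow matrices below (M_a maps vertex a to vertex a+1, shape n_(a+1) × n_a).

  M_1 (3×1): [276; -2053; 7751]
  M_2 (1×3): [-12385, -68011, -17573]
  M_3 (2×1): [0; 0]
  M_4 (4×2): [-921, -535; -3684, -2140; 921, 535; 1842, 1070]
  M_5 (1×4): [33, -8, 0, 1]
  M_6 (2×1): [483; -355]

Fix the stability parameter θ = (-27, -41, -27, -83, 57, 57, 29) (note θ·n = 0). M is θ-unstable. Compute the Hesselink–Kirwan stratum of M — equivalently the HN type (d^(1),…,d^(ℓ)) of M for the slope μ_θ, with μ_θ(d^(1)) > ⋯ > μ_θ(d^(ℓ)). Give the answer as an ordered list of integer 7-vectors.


Barcode: M ≅ I[1,2], I[2,2], I[2,3], I[4,4], I[4,7], I[5,5]^3, I[7,7]. HN layers by μ_θ (7 steps, strictly decreasing):
  μ^(1)=57; μ^(2)=143/3; μ^(3)=29; μ^(4)=-27; μ^(5)=-34; μ^(6)=-41; μ^(7)=-83

((0, 0, 0, 0, 3, 0, 0); (0, 0, 0, 0, 1, 1, 1); (0, 0, 0, 0, 0, 0, 1); (0, 0, 1, 0, 0, 0, 0); (1, 1, 0, 0, 0, 0, 0); (0, 2, 0, 0, 0, 0, 0); (0, 0, 0, 2, 0, 0, 0))


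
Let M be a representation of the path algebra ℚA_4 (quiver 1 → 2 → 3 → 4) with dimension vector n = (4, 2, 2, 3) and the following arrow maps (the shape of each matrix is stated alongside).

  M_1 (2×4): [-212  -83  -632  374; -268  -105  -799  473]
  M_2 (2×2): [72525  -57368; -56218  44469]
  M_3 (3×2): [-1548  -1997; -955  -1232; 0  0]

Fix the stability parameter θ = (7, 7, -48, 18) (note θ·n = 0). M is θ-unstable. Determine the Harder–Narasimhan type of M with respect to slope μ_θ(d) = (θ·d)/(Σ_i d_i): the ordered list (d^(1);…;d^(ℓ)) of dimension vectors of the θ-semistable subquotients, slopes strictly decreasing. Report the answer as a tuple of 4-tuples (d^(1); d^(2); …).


Barcode: M ≅ I[1,1]^2, I[1,4]^2, I[4,4]. HN layers by μ_θ (3 steps, strictly decreasing):
  μ^(1)=18; μ^(2)=7; μ^(3)=-34/3

((0, 0, 0, 3); (2, 0, 0, 0); (2, 2, 2, 0))


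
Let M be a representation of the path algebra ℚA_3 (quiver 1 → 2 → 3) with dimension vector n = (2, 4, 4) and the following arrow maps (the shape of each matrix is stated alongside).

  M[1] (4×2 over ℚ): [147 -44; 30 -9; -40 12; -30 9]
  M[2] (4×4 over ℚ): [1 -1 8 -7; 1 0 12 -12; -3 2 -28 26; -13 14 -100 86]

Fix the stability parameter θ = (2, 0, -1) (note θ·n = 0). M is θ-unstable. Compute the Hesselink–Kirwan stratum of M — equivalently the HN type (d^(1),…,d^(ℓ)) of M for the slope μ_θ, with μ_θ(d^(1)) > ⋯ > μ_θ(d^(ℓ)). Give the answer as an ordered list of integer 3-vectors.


Barcode: M ≅ I[1,3]^2, I[2,2]^2, I[3,3]^2. HN layers by μ_θ (3 steps, strictly decreasing):
  μ^(1)=1/3; μ^(2)=0; μ^(3)=-1

((2, 2, 2); (0, 2, 0); (0, 0, 2))


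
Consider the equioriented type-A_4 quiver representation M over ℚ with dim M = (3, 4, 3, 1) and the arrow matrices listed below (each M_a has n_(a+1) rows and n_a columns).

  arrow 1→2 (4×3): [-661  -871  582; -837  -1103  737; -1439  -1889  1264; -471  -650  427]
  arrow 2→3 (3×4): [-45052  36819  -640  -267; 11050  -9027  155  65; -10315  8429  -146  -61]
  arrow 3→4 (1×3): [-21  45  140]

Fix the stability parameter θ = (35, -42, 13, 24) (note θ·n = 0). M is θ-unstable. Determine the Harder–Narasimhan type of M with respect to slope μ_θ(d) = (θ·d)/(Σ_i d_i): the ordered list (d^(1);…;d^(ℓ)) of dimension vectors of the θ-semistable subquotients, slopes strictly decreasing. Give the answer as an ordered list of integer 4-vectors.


Interval decomposition of M: I[1,2], I[1,3], I[1,4], I[2,3].
HN type (ℓ=4): μ^(1)=24; μ^(2)=13; μ^(3)=-7/2; μ^(4)=-42

((0, 0, 0, 1); (0, 0, 3, 0); (3, 3, 0, 0); (0, 1, 0, 0))


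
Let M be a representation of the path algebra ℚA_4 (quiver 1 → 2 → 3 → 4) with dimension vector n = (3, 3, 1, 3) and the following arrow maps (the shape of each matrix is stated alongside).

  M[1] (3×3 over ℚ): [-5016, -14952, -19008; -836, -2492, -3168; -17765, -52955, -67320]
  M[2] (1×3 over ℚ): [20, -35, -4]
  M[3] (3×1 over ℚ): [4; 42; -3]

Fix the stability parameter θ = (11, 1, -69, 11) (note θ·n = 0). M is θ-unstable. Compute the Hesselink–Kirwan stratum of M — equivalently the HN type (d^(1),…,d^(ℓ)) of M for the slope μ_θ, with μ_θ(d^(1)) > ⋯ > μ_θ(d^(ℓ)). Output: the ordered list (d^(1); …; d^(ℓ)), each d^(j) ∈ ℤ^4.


Via rank(M_{q-1}∘⋯∘M_p): M ≅ I[1,1]^2, I[1,2], I[2,2], I[2,4], I[4,4]^2.
μ_θ-semistable layers: μ^(1)=11; μ^(2)=6; μ^(3)=1; μ^(4)=-34

((2, 0, 0, 3); (1, 1, 0, 0); (0, 1, 0, 0); (0, 1, 1, 0))


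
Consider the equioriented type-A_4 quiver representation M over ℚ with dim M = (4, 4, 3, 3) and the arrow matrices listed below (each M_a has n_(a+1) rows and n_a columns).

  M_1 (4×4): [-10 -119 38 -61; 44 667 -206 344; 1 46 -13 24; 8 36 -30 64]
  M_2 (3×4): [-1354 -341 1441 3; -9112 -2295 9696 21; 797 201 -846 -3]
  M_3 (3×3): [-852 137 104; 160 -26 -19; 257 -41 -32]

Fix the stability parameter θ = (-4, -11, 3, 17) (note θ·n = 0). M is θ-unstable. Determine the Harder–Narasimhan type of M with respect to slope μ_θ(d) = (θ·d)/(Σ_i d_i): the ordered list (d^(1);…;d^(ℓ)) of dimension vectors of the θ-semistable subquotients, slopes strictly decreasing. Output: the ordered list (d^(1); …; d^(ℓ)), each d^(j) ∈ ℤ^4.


Interval decomposition of M: I[1,2], I[1,4]^3.
HN type (ℓ=3): μ^(1)=17; μ^(2)=3; μ^(3)=-15/2

((0, 0, 0, 3); (0, 0, 3, 0); (4, 4, 0, 0))


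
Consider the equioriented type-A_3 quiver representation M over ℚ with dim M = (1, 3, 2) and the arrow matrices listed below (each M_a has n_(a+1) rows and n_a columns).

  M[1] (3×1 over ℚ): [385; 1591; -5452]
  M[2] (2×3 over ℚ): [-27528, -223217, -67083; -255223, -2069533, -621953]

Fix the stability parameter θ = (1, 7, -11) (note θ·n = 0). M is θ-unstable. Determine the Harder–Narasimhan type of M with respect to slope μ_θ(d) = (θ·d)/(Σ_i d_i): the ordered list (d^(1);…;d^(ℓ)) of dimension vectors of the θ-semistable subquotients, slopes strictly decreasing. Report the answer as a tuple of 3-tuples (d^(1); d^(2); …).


Barcode: M ≅ I[1,3], I[2,2], I[2,3]. HN layers by μ_θ (3 steps, strictly decreasing):
  μ^(1)=7; μ^(2)=-1; μ^(3)=-2

((0, 1, 0); (1, 1, 1); (0, 1, 1))


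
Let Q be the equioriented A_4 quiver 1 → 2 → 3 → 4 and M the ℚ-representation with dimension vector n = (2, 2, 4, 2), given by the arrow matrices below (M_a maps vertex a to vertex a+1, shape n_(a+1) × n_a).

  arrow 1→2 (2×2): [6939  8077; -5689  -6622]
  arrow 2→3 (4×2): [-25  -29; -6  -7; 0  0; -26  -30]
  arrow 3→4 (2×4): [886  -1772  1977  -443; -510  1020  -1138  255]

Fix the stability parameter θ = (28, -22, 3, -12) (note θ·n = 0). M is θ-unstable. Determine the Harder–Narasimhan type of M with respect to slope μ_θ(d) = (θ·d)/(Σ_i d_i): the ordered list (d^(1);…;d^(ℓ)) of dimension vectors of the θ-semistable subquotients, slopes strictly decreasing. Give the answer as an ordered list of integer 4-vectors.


Interval decomposition of M: I[1,3]^2, I[3,4]^2.
HN type (ℓ=2): μ^(1)=3; μ^(2)=-9/2

((2, 2, 2, 0); (0, 0, 2, 2))


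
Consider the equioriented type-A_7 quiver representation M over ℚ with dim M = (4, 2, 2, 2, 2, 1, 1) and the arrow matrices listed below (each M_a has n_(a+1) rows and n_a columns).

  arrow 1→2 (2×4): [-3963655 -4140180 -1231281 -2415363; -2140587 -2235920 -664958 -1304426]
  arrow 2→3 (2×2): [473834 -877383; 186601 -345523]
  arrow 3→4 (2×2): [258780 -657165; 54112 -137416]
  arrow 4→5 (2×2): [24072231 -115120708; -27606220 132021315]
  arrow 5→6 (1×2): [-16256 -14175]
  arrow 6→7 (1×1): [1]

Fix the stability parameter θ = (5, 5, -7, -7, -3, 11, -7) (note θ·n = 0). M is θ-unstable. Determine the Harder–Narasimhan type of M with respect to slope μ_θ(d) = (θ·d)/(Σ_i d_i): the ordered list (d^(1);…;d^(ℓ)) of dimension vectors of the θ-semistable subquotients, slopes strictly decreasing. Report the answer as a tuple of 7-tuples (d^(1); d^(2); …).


Barcode: M ≅ I[1,1]^2, I[1,3], I[1,7], I[4,5]. HN layers by μ_θ (6 steps, strictly decreasing):
  μ^(1)=5; μ^(2)=2; μ^(3)=1; μ^(4)=-7/5; μ^(5)=-3; μ^(6)=-7

((2, 0, 0, 0, 0, 0, 0); (0, 0, 0, 0, 0, 1, 1); (1, 1, 1, 0, 0, 0, 0); (1, 1, 1, 1, 1, 0, 0); (0, 0, 0, 0, 1, 0, 0); (0, 0, 0, 1, 0, 0, 0))


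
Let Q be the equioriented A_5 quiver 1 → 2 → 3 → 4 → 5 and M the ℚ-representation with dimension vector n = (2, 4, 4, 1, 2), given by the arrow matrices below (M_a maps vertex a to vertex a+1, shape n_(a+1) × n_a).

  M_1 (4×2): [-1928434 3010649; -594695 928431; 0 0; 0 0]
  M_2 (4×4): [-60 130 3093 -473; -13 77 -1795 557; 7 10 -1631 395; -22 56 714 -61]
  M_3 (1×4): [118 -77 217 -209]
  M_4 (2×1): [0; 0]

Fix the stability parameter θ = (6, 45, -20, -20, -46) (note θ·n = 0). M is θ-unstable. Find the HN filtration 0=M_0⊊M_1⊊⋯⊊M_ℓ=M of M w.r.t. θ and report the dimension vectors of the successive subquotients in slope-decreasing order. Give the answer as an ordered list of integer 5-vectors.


Interval decomposition of M: I[1,3], I[1,4], I[2,3]^2, I[5,5]^2.
HN type (ℓ=4): μ^(1)=25/2; μ^(2)=6; μ^(3)=11/4; μ^(4)=-46

((0, 3, 3, 0, 0); (1, 0, 0, 0, 0); (1, 1, 1, 1, 0); (0, 0, 0, 0, 2))


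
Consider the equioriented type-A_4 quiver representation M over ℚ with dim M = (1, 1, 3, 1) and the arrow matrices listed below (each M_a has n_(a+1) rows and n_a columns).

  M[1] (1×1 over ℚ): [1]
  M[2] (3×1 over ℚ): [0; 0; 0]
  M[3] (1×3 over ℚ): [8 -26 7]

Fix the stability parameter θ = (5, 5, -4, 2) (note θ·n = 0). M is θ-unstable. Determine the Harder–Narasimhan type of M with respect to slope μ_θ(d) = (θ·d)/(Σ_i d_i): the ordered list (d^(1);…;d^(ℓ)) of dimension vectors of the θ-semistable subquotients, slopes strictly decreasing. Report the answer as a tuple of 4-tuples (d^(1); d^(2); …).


Barcode: M ≅ I[1,2], I[3,3]^2, I[3,4]. HN layers by μ_θ (3 steps, strictly decreasing):
  μ^(1)=5; μ^(2)=2; μ^(3)=-4

((1, 1, 0, 0); (0, 0, 0, 1); (0, 0, 3, 0))


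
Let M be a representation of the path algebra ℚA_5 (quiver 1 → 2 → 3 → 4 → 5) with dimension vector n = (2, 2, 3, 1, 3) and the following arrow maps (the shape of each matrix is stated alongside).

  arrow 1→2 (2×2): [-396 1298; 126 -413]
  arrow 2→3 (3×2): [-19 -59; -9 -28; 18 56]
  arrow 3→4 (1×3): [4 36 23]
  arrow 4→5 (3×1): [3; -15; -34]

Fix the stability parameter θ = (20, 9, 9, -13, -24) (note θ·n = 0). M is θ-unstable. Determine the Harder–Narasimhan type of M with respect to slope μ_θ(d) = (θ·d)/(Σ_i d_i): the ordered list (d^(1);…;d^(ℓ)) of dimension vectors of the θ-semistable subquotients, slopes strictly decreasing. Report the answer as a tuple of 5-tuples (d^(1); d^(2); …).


Interval decomposition of M: I[1,1], I[1,3], I[2,5], I[3,3], I[5,5]^2.
HN type (ℓ=5): μ^(1)=20; μ^(2)=38/3; μ^(3)=9; μ^(4)=-19/4; μ^(5)=-24

((1, 0, 0, 0, 0); (1, 1, 1, 0, 0); (0, 0, 1, 0, 0); (0, 1, 1, 1, 1); (0, 0, 0, 0, 2))


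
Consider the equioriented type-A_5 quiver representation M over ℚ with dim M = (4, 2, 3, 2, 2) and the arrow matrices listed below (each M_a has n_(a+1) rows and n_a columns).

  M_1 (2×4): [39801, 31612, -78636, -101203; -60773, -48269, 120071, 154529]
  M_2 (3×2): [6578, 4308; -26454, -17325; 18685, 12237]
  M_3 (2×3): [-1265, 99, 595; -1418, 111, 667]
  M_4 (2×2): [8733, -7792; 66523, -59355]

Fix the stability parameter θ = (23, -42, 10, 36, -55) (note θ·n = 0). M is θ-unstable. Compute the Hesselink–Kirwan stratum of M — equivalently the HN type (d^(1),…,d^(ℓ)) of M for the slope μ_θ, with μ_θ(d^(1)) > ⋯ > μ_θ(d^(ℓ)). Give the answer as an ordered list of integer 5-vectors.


Interval decomposition of M: I[1,1]^2, I[1,3], I[1,5], I[3,5].
HN type (ℓ=4): μ^(1)=23; μ^(2)=10; μ^(3)=-3; μ^(4)=-19/2

((2, 0, 0, 0, 0); (0, 0, 1, 0, 0); (0, 0, 2, 2, 2); (2, 2, 0, 0, 0))


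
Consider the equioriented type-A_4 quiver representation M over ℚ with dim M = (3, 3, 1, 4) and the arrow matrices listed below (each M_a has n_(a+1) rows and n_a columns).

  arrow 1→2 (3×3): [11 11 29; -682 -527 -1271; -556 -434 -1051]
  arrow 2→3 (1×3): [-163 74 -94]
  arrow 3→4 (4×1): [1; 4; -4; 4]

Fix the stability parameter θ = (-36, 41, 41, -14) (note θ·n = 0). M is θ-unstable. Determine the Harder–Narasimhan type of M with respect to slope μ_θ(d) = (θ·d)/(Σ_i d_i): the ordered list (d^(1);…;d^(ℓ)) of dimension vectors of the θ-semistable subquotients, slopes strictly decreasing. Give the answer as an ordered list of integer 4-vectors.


Via rank(M_{q-1}∘⋯∘M_p): M ≅ I[1,2]^2, I[1,4], I[4,4]^3.
μ_θ-semistable layers: μ^(1)=41; μ^(2)=68/3; μ^(3)=-14; μ^(4)=-36

((0, 2, 0, 0); (0, 1, 1, 1); (0, 0, 0, 3); (3, 0, 0, 0))


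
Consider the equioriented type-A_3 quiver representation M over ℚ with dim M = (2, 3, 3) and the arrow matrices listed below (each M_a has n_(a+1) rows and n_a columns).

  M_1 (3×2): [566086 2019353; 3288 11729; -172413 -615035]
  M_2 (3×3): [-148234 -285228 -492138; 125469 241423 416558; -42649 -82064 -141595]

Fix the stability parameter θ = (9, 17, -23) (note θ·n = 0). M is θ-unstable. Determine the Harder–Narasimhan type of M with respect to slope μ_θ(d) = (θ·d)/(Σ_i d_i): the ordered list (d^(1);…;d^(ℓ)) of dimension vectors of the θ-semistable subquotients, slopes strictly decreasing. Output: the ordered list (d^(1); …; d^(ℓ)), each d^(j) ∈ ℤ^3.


Interval decomposition of M: I[1,3]^2, I[2,2], I[3,3].
HN type (ℓ=3): μ^(1)=17; μ^(2)=1; μ^(3)=-23

((0, 1, 0); (2, 2, 2); (0, 0, 1))


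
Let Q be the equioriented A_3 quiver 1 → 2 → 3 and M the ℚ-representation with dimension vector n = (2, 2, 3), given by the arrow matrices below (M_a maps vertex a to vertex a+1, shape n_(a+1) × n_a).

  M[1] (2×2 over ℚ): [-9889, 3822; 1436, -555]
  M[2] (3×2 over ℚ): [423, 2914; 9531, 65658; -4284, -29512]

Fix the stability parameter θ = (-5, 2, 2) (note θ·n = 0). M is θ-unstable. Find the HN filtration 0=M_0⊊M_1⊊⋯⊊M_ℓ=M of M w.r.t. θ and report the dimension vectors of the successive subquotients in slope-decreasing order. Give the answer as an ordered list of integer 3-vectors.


Interval decomposition of M: I[1,2], I[1,3], I[3,3]^2.
HN type (ℓ=2): μ^(1)=2; μ^(2)=-5

((0, 2, 3); (2, 0, 0))


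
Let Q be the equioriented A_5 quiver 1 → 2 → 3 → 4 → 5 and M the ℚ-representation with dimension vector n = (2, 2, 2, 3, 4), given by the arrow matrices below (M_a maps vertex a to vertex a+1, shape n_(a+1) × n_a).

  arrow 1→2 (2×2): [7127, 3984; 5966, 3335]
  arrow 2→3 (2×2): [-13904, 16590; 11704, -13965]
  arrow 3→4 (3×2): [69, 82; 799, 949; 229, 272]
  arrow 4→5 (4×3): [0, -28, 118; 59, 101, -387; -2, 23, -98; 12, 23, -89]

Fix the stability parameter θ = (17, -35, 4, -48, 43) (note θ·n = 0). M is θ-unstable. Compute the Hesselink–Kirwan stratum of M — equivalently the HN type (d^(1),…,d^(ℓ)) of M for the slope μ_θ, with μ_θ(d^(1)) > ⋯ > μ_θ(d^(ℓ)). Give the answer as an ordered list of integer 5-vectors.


Barcode: M ≅ I[1,2], I[1,5], I[3,5], I[4,5], I[5,5]. HN layers by μ_θ (5 steps, strictly decreasing):
  μ^(1)=43; μ^(2)=-9; μ^(3)=-31/2; μ^(4)=-22; μ^(5)=-48

((0, 0, 0, 0, 4); (1, 1, 0, 0, 0); (1, 1, 1, 1, 0); (0, 0, 1, 1, 0); (0, 0, 0, 1, 0))


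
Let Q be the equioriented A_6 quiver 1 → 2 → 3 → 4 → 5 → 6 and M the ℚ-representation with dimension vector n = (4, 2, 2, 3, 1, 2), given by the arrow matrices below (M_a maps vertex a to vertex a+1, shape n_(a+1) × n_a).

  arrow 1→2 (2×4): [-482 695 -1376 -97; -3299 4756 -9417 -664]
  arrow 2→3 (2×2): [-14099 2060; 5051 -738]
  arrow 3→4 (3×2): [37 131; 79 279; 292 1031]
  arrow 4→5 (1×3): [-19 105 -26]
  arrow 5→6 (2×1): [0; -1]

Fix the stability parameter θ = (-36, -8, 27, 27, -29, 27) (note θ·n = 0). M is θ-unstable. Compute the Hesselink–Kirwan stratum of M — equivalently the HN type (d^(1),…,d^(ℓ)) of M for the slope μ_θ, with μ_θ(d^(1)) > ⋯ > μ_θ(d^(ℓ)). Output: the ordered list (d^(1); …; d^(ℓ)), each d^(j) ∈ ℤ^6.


Barcode: M ≅ I[1,1]^2, I[1,4]^2, I[4,6], I[6,6]. HN layers by μ_θ (4 steps, strictly decreasing):
  μ^(1)=27; μ^(2)=-1; μ^(3)=-8; μ^(4)=-36

((0, 0, 2, 2, 0, 2); (0, 0, 0, 1, 1, 0); (0, 2, 0, 0, 0, 0); (4, 0, 0, 0, 0, 0))


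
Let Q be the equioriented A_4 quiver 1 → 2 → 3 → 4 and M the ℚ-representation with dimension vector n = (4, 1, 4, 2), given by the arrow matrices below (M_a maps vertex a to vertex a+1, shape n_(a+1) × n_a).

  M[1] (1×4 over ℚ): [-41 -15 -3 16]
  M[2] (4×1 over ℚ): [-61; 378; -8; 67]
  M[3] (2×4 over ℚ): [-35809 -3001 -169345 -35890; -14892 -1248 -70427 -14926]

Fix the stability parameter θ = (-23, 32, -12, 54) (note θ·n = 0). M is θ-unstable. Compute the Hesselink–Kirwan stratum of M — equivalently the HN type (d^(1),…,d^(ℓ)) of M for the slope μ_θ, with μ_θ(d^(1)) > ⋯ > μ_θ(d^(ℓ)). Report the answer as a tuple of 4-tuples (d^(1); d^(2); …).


Barcode: M ≅ I[1,1]^3, I[1,4], I[3,3]^2, I[3,4]. HN layers by μ_θ (4 steps, strictly decreasing):
  μ^(1)=54; μ^(2)=10; μ^(3)=-12; μ^(4)=-23

((0, 0, 0, 2); (0, 1, 1, 0); (0, 0, 3, 0); (4, 0, 0, 0))


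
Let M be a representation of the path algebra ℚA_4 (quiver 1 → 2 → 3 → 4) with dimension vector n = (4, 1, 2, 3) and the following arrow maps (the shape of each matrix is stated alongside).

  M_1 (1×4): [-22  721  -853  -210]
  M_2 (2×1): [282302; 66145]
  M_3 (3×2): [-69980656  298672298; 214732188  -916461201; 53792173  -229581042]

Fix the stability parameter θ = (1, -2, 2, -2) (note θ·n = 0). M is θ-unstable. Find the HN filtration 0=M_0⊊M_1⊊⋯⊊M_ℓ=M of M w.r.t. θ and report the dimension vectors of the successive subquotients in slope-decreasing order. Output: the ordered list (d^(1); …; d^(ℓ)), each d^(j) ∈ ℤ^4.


Interval decomposition of M: I[1,1]^3, I[1,4], I[3,4], I[4,4].
HN type (ℓ=4): μ^(1)=1; μ^(2)=0; μ^(3)=-1/2; μ^(4)=-2

((3, 0, 0, 0); (0, 0, 2, 2); (1, 1, 0, 0); (0, 0, 0, 1))


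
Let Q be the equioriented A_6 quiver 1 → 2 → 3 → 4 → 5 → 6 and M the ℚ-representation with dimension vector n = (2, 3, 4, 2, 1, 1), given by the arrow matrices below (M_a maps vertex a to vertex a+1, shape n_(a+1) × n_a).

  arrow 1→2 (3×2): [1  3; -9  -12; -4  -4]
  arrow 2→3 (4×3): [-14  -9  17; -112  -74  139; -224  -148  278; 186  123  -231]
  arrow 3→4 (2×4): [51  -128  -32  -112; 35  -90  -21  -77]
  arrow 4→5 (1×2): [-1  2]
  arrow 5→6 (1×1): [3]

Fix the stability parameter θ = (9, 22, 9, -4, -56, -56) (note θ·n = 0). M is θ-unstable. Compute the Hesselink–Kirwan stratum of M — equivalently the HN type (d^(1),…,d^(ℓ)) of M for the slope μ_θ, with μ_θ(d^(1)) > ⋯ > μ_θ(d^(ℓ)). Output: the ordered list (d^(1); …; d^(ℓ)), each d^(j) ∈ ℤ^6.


Interval decomposition of M: I[1,2], I[1,6], I[2,3], I[3,3], I[3,4].
HN type (ℓ=5): μ^(1)=22; μ^(2)=31/2; μ^(3)=9; μ^(4)=5/2; μ^(5)=-38/3

((0, 1, 0, 0, 0, 0); (0, 1, 1, 0, 0, 0); (1, 0, 1, 0, 0, 0); (0, 0, 1, 1, 0, 0); (1, 1, 1, 1, 1, 1))


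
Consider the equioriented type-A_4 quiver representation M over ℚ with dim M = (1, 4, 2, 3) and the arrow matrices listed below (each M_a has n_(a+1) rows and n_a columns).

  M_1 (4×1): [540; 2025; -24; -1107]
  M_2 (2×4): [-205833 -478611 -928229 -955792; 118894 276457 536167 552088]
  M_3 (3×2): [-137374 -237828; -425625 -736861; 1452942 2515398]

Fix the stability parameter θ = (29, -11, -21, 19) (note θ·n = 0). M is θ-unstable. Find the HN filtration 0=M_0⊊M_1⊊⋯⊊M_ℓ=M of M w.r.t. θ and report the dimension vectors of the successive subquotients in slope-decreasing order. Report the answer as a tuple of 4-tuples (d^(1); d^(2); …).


Interval decomposition of M: I[1,4], I[2,2]^2, I[2,4], I[4,4].
HN type (ℓ=4): μ^(1)=19; μ^(2)=-1; μ^(3)=-11; μ^(4)=-16

((0, 0, 0, 3); (1, 1, 1, 0); (0, 2, 0, 0); (0, 1, 1, 0))


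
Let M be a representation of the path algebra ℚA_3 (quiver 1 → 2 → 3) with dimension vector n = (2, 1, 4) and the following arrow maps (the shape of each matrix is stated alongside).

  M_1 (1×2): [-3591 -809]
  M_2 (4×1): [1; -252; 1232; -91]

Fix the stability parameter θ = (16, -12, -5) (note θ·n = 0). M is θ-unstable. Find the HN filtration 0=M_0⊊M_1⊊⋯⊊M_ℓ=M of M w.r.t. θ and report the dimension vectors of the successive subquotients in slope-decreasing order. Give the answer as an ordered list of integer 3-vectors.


Via rank(M_{q-1}∘⋯∘M_p): M ≅ I[1,1], I[1,3], I[3,3]^3.
μ_θ-semistable layers: μ^(1)=16; μ^(2)=-1/3; μ^(3)=-5

((1, 0, 0); (1, 1, 1); (0, 0, 3))


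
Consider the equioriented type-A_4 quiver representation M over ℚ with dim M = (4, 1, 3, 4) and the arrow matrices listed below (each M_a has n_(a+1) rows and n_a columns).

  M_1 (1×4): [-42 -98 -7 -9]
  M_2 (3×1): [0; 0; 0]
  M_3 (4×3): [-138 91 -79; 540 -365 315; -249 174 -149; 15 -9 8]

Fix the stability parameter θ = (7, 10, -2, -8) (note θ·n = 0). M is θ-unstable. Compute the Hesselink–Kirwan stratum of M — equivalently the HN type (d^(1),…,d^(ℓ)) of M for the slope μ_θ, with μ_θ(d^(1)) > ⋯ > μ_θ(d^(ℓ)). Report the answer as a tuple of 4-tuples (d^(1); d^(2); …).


Barcode: M ≅ I[1,1]^3, I[1,2], I[3,3], I[3,4]^2, I[4,4]^2. HN layers by μ_θ (5 steps, strictly decreasing):
  μ^(1)=10; μ^(2)=7; μ^(3)=-2; μ^(4)=-5; μ^(5)=-8

((0, 1, 0, 0); (4, 0, 0, 0); (0, 0, 1, 0); (0, 0, 2, 2); (0, 0, 0, 2))


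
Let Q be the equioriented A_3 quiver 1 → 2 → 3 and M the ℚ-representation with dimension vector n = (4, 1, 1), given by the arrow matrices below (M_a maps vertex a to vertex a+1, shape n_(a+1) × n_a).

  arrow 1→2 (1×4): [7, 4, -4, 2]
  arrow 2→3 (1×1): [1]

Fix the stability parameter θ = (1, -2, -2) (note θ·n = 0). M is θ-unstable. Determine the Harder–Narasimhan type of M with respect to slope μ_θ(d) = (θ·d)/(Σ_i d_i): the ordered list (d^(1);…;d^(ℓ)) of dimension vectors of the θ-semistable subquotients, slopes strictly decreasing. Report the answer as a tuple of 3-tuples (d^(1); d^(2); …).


Via rank(M_{q-1}∘⋯∘M_p): M ≅ I[1,1]^3, I[1,3].
μ_θ-semistable layers: μ^(1)=1; μ^(2)=-1

((3, 0, 0); (1, 1, 1))


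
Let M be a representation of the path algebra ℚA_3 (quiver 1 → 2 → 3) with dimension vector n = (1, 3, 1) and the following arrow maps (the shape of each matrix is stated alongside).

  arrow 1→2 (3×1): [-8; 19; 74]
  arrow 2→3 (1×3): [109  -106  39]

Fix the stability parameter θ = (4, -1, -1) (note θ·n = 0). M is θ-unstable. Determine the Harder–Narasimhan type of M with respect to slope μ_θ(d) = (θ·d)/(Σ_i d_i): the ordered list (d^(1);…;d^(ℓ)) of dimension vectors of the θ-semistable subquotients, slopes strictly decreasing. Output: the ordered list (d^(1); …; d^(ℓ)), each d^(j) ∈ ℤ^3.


Interval decomposition of M: I[1,2], I[2,2], I[2,3].
HN type (ℓ=2): μ^(1)=3/2; μ^(2)=-1

((1, 1, 0); (0, 2, 1))


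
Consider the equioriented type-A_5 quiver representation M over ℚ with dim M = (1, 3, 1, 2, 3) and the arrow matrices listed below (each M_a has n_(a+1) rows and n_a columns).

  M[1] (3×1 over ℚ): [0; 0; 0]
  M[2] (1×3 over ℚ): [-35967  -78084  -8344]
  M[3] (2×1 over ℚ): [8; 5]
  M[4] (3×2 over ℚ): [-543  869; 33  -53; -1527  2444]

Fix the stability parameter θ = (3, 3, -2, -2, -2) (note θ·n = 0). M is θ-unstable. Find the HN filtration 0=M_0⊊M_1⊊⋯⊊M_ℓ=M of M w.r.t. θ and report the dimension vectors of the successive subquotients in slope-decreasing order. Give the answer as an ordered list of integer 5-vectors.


Via rank(M_{q-1}∘⋯∘M_p): M ≅ I[1,1], I[2,2]^2, I[2,5], I[4,5], I[5,5].
μ_θ-semistable layers: μ^(1)=3; μ^(2)=-3/4; μ^(3)=-2

((1, 2, 0, 0, 0); (0, 1, 1, 1, 1); (0, 0, 0, 1, 2))


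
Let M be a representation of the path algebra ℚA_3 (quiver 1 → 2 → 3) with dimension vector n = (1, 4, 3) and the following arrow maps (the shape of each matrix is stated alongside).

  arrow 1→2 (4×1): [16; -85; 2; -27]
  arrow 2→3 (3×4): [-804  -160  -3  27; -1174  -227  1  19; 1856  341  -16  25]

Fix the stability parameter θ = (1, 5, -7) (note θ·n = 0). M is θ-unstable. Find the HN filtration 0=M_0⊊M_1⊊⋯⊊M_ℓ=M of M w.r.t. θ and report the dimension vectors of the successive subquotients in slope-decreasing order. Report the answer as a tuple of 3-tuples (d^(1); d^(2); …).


Interval decomposition of M: I[1,3], I[2,2], I[2,3]^2.
HN type (ℓ=3): μ^(1)=5; μ^(2)=-1/3; μ^(3)=-1

((0, 1, 0); (1, 1, 1); (0, 2, 2))


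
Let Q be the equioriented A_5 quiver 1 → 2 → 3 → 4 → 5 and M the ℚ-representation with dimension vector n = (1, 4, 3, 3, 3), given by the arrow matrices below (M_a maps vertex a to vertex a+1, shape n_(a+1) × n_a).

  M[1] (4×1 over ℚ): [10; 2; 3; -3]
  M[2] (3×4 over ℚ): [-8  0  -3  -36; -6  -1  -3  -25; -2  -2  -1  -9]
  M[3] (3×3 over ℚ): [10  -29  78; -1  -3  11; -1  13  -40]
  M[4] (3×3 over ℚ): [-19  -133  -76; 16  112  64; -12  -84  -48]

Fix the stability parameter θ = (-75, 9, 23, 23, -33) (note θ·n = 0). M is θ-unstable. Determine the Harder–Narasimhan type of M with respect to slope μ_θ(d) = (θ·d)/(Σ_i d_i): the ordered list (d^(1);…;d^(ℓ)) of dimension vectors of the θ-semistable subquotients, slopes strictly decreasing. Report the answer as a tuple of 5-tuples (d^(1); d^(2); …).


Barcode: M ≅ I[1,5], I[2,2], I[2,4]^2, I[5,5]^2. HN layers by μ_θ (5 steps, strictly decreasing):
  μ^(1)=23; μ^(2)=9; μ^(3)=11/2; μ^(4)=-33; μ^(5)=-75

((0, 0, 2, 2, 0); (0, 3, 0, 0, 0); (0, 1, 1, 1, 1); (0, 0, 0, 0, 2); (1, 0, 0, 0, 0))


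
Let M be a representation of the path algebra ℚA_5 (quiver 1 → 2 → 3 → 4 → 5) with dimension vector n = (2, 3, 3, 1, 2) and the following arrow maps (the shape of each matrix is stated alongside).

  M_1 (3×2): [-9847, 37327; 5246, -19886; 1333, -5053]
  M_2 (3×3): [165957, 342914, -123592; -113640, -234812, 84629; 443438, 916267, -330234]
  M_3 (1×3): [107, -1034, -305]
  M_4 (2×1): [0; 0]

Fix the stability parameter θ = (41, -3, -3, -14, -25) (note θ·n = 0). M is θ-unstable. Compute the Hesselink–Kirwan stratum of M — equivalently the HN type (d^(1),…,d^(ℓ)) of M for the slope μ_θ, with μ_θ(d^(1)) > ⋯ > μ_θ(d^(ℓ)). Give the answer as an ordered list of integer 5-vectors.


Via rank(M_{q-1}∘⋯∘M_p): M ≅ I[1,1], I[1,4], I[2,3]^2, I[5,5]^2.
μ_θ-semistable layers: μ^(1)=41; μ^(2)=21/4; μ^(3)=-3; μ^(4)=-25

((1, 0, 0, 0, 0); (1, 1, 1, 1, 0); (0, 2, 2, 0, 0); (0, 0, 0, 0, 2))


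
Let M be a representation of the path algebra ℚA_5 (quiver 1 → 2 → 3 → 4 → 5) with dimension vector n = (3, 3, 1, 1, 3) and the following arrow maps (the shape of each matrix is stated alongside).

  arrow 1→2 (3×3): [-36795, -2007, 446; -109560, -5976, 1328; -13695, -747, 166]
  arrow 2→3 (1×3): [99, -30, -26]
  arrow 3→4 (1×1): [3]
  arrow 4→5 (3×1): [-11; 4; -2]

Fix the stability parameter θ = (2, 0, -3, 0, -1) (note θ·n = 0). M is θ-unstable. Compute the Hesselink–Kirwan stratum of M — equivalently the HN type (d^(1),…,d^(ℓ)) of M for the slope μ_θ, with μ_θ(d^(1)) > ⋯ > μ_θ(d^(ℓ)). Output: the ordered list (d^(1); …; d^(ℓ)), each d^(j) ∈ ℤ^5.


Via rank(M_{q-1}∘⋯∘M_p): M ≅ I[1,1]^2, I[1,5], I[2,2]^2, I[5,5]^2.
μ_θ-semistable layers: μ^(1)=2; μ^(2)=0; μ^(3)=-2/5; μ^(4)=-1

((2, 0, 0, 0, 0); (0, 2, 0, 0, 0); (1, 1, 1, 1, 1); (0, 0, 0, 0, 2))


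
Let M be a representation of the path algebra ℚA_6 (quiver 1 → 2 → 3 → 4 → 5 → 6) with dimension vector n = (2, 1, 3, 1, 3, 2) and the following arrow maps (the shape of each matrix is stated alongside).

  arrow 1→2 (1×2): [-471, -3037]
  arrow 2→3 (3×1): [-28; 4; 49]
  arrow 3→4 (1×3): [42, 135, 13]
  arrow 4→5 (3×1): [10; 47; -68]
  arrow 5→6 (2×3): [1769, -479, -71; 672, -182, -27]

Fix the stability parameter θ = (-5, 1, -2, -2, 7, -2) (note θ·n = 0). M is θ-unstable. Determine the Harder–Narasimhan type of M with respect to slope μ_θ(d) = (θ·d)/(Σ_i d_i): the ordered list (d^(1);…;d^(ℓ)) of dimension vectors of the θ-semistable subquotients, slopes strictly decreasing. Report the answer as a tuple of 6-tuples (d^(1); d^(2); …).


Via rank(M_{q-1}∘⋯∘M_p): M ≅ I[1,1], I[1,6], I[3,3]^2, I[5,5], I[5,6].
μ_θ-semistable layers: μ^(1)=7; μ^(2)=5/2; μ^(3)=-1; μ^(4)=-2; μ^(5)=-5

((0, 0, 0, 0, 1, 0); (0, 0, 0, 0, 2, 2); (0, 1, 1, 1, 0, 0); (0, 0, 2, 0, 0, 0); (2, 0, 0, 0, 0, 0))
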